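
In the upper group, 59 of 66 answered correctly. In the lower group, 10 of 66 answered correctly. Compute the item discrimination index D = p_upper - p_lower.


p_upper = 59/66 = 0.8939
p_lower = 10/66 = 0.1515
D = 0.8939 - 0.1515 = 0.7424

0.7424


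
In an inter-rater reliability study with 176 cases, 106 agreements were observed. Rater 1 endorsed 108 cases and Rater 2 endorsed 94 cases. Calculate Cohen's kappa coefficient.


P_o = 106/176 = 0.602273
P_e = (108*94 + 68*82) / 30976 = 0.507748
kappa = (P_o - P_e) / (1 - P_e)
kappa = (0.602273 - 0.507748) / (1 - 0.507748)
kappa = 0.192

0.192


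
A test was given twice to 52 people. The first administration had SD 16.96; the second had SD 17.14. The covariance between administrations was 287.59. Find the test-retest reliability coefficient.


r = cov(X,Y) / (SD_X * SD_Y)
r = 287.59 / (16.96 * 17.14)
r = 287.59 / 290.6944
r = 0.9893

0.9893


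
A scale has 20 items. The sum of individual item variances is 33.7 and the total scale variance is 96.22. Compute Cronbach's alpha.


alpha = (k/(k-1)) * (1 - sum(si^2)/s_total^2)
= (20/19) * (1 - 33.7/96.22)
alpha = 0.684

0.684


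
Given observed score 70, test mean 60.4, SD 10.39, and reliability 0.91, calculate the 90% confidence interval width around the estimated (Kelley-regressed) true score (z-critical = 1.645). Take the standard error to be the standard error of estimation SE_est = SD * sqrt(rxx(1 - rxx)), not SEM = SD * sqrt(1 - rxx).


True score estimate = 0.91*70 + 0.09*60.4 = 69.136
SE_est = SD * sqrt(rxx * (1 - rxx)) = 10.39 * sqrt(0.91 * 0.09) = 10.39 * sqrt(0.0819) = 2.973428
CI = T_est +/- z * SE_est, so width = 2 * z * SE_est = 2 * 1.645 * 2.973428
Width = 9.7826

9.7826


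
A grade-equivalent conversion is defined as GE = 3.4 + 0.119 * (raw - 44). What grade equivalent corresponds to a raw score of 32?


raw - median = 32 - 44 = -12
slope * diff = 0.119 * -12 = -1.428
GE = 3.4 + -1.428
GE = 1.972

1.972


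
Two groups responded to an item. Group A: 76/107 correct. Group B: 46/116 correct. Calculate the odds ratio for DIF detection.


Odds_A = 76/31 = 2.4516
Odds_B = 46/70 = 0.6571
OR = Odds_A / Odds_B = 2.4516 / 0.6571
Exactly, OR = (76 * 70) / (31 * 46) = 5320 / 1426
OR = 3.7307

3.7307


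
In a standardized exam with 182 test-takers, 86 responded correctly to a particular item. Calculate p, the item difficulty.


Item difficulty p = number correct / total examinees
p = 86 / 182
p = 0.4725

0.4725


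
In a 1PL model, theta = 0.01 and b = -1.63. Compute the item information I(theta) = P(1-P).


P = 1/(1+exp(-(0.01--1.63))) = 0.8375
I = P*(1-P) = 0.8375 * 0.1625
I = 0.1361

0.1361


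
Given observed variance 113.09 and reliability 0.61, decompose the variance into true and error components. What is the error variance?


var_true = rxx * var_obs = 0.61 * 113.09 = 68.9849
var_error = var_obs - var_true
var_error = 113.09 - 68.9849
var_error = 44.1051

44.1051


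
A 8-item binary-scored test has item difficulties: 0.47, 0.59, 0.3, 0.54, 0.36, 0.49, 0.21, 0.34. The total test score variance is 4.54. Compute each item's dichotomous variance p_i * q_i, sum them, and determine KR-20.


For each item, compute p_i * q_i:
  Item 1: 0.47 * 0.53 = 0.2491
  Item 2: 0.59 * 0.41 = 0.2419
  Item 3: 0.3 * 0.7 = 0.21
  Item 4: 0.54 * 0.46 = 0.2484
  Item 5: 0.36 * 0.64 = 0.2304
  Item 6: 0.49 * 0.51 = 0.2499
  Item 7: 0.21 * 0.79 = 0.1659
  Item 8: 0.34 * 0.66 = 0.2244
Sum(p_i * q_i) = 0.2491 + 0.2419 + 0.21 + 0.2484 + 0.2304 + 0.2499 + 0.1659 + 0.2244 = 1.82
KR-20 = (k/(k-1)) * (1 - Sum(p_i*q_i) / Var_total)
= (8/7) * (1 - 1.82/4.54)
= 1.1429 * 0.5991
KR-20 = 0.6847

0.6847


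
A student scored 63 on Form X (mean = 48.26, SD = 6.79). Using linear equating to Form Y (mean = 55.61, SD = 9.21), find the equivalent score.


slope = SD_Y / SD_X = 9.21 / 6.79 ~ 1.3564
intercept = mean_Y - slope * mean_X = 55.61 - (9.21 / 6.79) * 48.26 ~ -9.8502
Y = slope * X + intercept. To avoid rounding drift from the rounded slope/intercept, evaluate the equivalent form Y = mean_Y + SD_Y * (X - mean_X) / SD_X at full precision:
Y = 55.61 + 9.21 * (63 - 48.26) / 6.79
Y = 55.61 + 9.21 * 14.74 / 6.79
Y = 55.61 + 135.7554 / 6.79
Y = 55.61 + 19.9934
Y = 75.6034

75.6034


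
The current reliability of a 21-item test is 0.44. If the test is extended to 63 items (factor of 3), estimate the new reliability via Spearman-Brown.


r_new = (n * rxx) / (1 + (n-1) * rxx)
r_new = (3 * 0.44) / (1 + 2 * 0.44)
r_new = 1.32 / 1.88
r_new = 0.7021

0.7021


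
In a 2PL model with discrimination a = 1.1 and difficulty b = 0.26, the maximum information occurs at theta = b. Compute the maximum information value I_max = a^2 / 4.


For 2PL, max info at theta = b = 0.26
I_max = a^2 / 4 = 1.1^2 / 4
= 1.21 / 4
I_max = 0.3025

0.3025


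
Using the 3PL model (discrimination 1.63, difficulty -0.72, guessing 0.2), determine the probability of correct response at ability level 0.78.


logit = 1.63*(0.78 - -0.72) = 2.445
P* = 1/(1 + exp(-2.445)) = 0.9202
P = 0.2 + (1 - 0.2) * 0.9202
P = 0.9362

0.9362


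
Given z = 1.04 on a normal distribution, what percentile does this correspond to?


CDF(z) = 0.5 * (1 + erf(z/sqrt(2)))
erf(0.7354) = 0.7017
CDF = 0.8508
Percentile rank = 0.8508 * 100 = 85.08

85.08


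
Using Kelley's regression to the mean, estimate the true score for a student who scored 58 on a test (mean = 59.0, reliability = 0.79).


T_est = rxx * X + (1 - rxx) * mean
T_est = 0.79 * 58 + 0.21 * 59.0
T_est = 45.82 + 12.39
T_est = 58.21

58.21


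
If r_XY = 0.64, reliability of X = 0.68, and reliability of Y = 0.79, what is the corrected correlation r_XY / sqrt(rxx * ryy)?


r_corrected = rxy / sqrt(rxx * ryy)
= 0.64 / sqrt(0.68 * 0.79)
= 0.64 / sqrt(0.5372)
= 0.64 / 0.732939
r_corrected = 0.8732

0.8732


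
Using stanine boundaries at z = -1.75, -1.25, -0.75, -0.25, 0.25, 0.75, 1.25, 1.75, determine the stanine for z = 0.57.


Stanine boundaries: [-1.75, -1.25, -0.75, -0.25, 0.25, 0.75, 1.25, 1.75]
z = 0.57
Check each boundary:
  z >= -1.75 -> could be stanine 2
  z >= -1.25 -> could be stanine 3
  z >= -0.75 -> could be stanine 4
  z >= -0.25 -> could be stanine 5
  z >= 0.25 -> could be stanine 6
  z < 0.75
  z < 1.25
  z < 1.75
Highest qualifying boundary gives stanine = 6

6


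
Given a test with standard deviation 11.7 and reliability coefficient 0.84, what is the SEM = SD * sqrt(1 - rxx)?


SEM = SD * sqrt(1 - rxx)
SEM = 11.7 * sqrt(1 - 0.84)
SEM = 11.7 * sqrt(0.16) = 11.7 * 0.4
SEM = 4.68

4.68


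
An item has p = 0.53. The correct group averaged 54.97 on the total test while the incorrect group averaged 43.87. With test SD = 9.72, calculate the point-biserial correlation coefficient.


q = 1 - p = 0.47
rpb = ((M1 - M0) / SD) * sqrt(p * q)
rpb = ((54.97 - 43.87) / 9.72) * sqrt(0.53 * 0.47)
rpb = 0.57

0.57


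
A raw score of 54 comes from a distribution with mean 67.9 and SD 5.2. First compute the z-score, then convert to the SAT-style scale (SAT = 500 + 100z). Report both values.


z = (X - mean) / SD = (54 - 67.9) / 5.2
z = -13.9 / 5.2
z = -2.6731
SAT-scale = SAT = 500 + 100z
Carry z at full precision (z = -13.9 / 5.2) into the conversion:
SAT-scale = 500 + 100 * (-13.9 / 5.2) = 500 + -1390 / 5.2
SAT-scale = 500 + -267.3077
SAT-scale = 232.6923

232.6923


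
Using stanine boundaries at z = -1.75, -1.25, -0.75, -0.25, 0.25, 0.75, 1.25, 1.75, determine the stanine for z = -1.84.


Stanine boundaries: [-1.75, -1.25, -0.75, -0.25, 0.25, 0.75, 1.25, 1.75]
z = -1.84
Check each boundary:
  z < -1.75
  z < -1.25
  z < -0.75
  z < -0.25
  z < 0.25
  z < 0.75
  z < 1.25
  z < 1.75
Highest qualifying boundary gives stanine = 1

1


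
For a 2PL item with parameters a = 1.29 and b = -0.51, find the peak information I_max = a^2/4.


For 2PL, max info at theta = b = -0.51
I_max = a^2 / 4 = 1.29^2 / 4
= 1.6641 / 4
I_max = 0.416

0.416


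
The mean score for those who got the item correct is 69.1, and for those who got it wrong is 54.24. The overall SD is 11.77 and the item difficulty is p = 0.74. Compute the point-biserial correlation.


q = 1 - p = 0.26
rpb = ((M1 - M0) / SD) * sqrt(p * q)
rpb = ((69.1 - 54.24) / 11.77) * sqrt(0.74 * 0.26)
rpb = 0.5538

0.5538


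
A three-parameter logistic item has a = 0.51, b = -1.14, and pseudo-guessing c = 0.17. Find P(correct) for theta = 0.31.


logit = 0.51*(0.31 - -1.14) = 0.7395
P* = 1/(1 + exp(-0.7395)) = 0.6769
P = 0.17 + (1 - 0.17) * 0.6769
P = 0.7318

0.7318


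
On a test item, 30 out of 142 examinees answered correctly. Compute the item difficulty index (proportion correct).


Item difficulty p = number correct / total examinees
p = 30 / 142
p = 0.2113

0.2113


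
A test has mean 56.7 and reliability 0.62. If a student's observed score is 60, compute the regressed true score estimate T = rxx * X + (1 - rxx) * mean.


T_est = rxx * X + (1 - rxx) * mean
T_est = 0.62 * 60 + 0.38 * 56.7
T_est = 37.2 + 21.546
T_est = 58.746

58.746


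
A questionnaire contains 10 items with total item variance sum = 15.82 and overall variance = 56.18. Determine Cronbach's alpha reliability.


alpha = (k/(k-1)) * (1 - sum(si^2)/s_total^2)
= (10/9) * (1 - 15.82/56.18)
alpha = 0.7982

0.7982


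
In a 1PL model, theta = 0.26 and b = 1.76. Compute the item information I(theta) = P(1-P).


P = 1/(1+exp(-(0.26-1.76))) = 0.1824
I = P*(1-P) = 0.1824 * 0.8176
I = 0.1491

0.1491


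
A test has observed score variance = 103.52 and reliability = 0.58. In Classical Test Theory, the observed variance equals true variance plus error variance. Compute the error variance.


var_true = rxx * var_obs = 0.58 * 103.52 = 60.0416
var_error = var_obs - var_true
var_error = 103.52 - 60.0416
var_error = 43.4784

43.4784


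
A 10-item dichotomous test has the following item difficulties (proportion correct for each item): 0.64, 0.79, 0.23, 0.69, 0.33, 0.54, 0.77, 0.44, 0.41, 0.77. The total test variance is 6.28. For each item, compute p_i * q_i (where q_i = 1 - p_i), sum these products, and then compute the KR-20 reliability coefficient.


For each item, compute p_i * q_i:
  Item 1: 0.64 * 0.36 = 0.2304
  Item 2: 0.79 * 0.21 = 0.1659
  Item 3: 0.23 * 0.77 = 0.1771
  Item 4: 0.69 * 0.31 = 0.2139
  Item 5: 0.33 * 0.67 = 0.2211
  Item 6: 0.54 * 0.46 = 0.2484
  Item 7: 0.77 * 0.23 = 0.1771
  Item 8: 0.44 * 0.56 = 0.2464
  Item 9: 0.41 * 0.59 = 0.2419
  Item 10: 0.77 * 0.23 = 0.1771
Sum(p_i * q_i) = 0.2304 + 0.1659 + 0.1771 + 0.2139 + 0.2211 + 0.2484 + 0.1771 + 0.2464 + 0.2419 + 0.1771 = 2.0993
KR-20 = (k/(k-1)) * (1 - Sum(p_i*q_i) / Var_total)
= (10/9) * (1 - 2.0993/6.28)
= 1.1111 * 0.6657
KR-20 = 0.7397

0.7397


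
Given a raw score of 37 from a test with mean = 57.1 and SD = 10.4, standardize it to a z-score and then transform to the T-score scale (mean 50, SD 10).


z = (X - mean) / SD = (37 - 57.1) / 10.4
z = -20.1 / 10.4
z = -1.9327
T-score = T = 50 + 10z
Carry z at full precision (z = -20.1 / 10.4) into the conversion:
T-score = 50 + 10 * (-20.1 / 10.4) = 50 + -201 / 10.4
T-score = 50 + -19.3269
T-score = 30.6731

30.6731


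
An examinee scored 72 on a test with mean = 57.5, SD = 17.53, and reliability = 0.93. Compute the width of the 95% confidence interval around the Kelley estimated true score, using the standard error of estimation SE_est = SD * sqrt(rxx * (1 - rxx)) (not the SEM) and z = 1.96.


True score estimate = 0.93*72 + 0.07*57.5 = 70.985
SE_est = SD * sqrt(rxx * (1 - rxx)) = 17.53 * sqrt(0.93 * 0.07) = 17.53 * sqrt(0.0651) = 4.472727
CI = T_est +/- z * SE_est, so width = 2 * z * SE_est = 2 * 1.96 * 4.472727
Width = 17.5331

17.5331


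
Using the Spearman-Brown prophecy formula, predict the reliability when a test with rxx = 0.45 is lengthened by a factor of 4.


r_new = (n * rxx) / (1 + (n-1) * rxx)
r_new = (4 * 0.45) / (1 + 3 * 0.45)
r_new = 1.8 / 2.35
r_new = 0.766

0.766


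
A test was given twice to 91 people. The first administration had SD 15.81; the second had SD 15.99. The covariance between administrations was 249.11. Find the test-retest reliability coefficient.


r = cov(X,Y) / (SD_X * SD_Y)
r = 249.11 / (15.81 * 15.99)
r = 249.11 / 252.8019
r = 0.9854

0.9854


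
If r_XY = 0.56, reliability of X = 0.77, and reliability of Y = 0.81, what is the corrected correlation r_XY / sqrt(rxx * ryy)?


r_corrected = rxy / sqrt(rxx * ryy)
= 0.56 / sqrt(0.77 * 0.81)
= 0.56 / sqrt(0.6237)
= 0.56 / 0.789747
r_corrected = 0.7091

0.7091


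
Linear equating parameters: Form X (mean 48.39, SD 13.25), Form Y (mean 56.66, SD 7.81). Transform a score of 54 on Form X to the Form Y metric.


slope = SD_Y / SD_X = 7.81 / 13.25 ~ 0.5894
intercept = mean_Y - slope * mean_X = 56.66 - (7.81 / 13.25) * 48.39 ~ 28.1373
Y = slope * X + intercept. To avoid rounding drift from the rounded slope/intercept, evaluate the equivalent form Y = mean_Y + SD_Y * (X - mean_X) / SD_X at full precision:
Y = 56.66 + 7.81 * (54 - 48.39) / 13.25
Y = 56.66 + 7.81 * 5.61 / 13.25
Y = 56.66 + 43.8141 / 13.25
Y = 56.66 + 3.3067
Y = 59.9667

59.9667


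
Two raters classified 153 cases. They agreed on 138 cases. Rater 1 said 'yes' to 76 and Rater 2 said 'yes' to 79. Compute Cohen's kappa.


P_o = 138/153 = 0.901961
P_e = (76*79 + 77*74) / 23409 = 0.499893
kappa = (P_o - P_e) / (1 - P_e)
kappa = (0.901961 - 0.499893) / (1 - 0.499893)
kappa = 0.804

0.804


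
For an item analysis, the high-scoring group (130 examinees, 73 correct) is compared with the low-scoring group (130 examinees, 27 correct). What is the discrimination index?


p_upper = 73/130 = 0.5615
p_lower = 27/130 = 0.2077
D = 0.5615 - 0.2077 = 0.3538

0.3538


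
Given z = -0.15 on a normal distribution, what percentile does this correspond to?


CDF(z) = 0.5 * (1 + erf(z/sqrt(2)))
erf(-0.1061) = -0.1192
CDF = 0.4404
Percentile rank = 0.4404 * 100 = 44.04

44.04


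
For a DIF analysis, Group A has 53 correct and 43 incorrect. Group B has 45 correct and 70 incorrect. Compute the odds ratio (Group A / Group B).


Odds_A = 53/43 = 1.2326
Odds_B = 45/70 = 0.6429
OR = Odds_A / Odds_B = 1.2326 / 0.6429
Exactly, OR = (53 * 70) / (43 * 45) = 3710 / 1935
OR = 1.9173

1.9173


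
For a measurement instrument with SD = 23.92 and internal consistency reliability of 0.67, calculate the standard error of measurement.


SEM = SD * sqrt(1 - rxx)
SEM = 23.92 * sqrt(1 - 0.67)
SEM = 23.92 * sqrt(0.33) = 23.92 * 0.574456
SEM = 13.741

13.741


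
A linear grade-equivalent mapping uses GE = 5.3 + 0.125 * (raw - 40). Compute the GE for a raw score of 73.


raw - median = 73 - 40 = 33
slope * diff = 0.125 * 33 = 4.125
GE = 5.3 + 4.125
GE = 9.425

9.425


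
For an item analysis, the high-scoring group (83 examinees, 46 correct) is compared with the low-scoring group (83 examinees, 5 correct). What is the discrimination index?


p_upper = 46/83 = 0.5542
p_lower = 5/83 = 0.0602
D = 0.5542 - 0.0602 = 0.494

0.494


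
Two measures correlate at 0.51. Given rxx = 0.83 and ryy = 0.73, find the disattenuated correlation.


r_corrected = rxy / sqrt(rxx * ryy)
= 0.51 / sqrt(0.83 * 0.73)
= 0.51 / sqrt(0.6059)
= 0.51 / 0.778396
r_corrected = 0.6552

0.6552


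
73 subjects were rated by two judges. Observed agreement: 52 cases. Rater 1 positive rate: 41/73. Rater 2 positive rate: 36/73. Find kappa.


P_o = 52/73 = 0.712329
P_e = (41*36 + 32*37) / 5329 = 0.499156
kappa = (P_o - P_e) / (1 - P_e)
kappa = (0.712329 - 0.499156) / (1 - 0.499156)
kappa = 0.4256

0.4256


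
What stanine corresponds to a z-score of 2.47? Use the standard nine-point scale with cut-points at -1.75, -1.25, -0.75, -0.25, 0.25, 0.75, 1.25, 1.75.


Stanine boundaries: [-1.75, -1.25, -0.75, -0.25, 0.25, 0.75, 1.25, 1.75]
z = 2.47
Check each boundary:
  z >= -1.75 -> could be stanine 2
  z >= -1.25 -> could be stanine 3
  z >= -0.75 -> could be stanine 4
  z >= -0.25 -> could be stanine 5
  z >= 0.25 -> could be stanine 6
  z >= 0.75 -> could be stanine 7
  z >= 1.25 -> could be stanine 8
  z >= 1.75 -> could be stanine 9
Highest qualifying boundary gives stanine = 9

9


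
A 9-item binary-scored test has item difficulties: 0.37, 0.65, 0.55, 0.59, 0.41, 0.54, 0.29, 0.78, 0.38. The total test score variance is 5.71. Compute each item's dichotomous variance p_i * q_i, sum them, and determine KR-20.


For each item, compute p_i * q_i:
  Item 1: 0.37 * 0.63 = 0.2331
  Item 2: 0.65 * 0.35 = 0.2275
  Item 3: 0.55 * 0.45 = 0.2475
  Item 4: 0.59 * 0.41 = 0.2419
  Item 5: 0.41 * 0.59 = 0.2419
  Item 6: 0.54 * 0.46 = 0.2484
  Item 7: 0.29 * 0.71 = 0.2059
  Item 8: 0.78 * 0.22 = 0.1716
  Item 9: 0.38 * 0.62 = 0.2356
Sum(p_i * q_i) = 0.2331 + 0.2275 + 0.2475 + 0.2419 + 0.2419 + 0.2484 + 0.2059 + 0.1716 + 0.2356 = 2.0534
KR-20 = (k/(k-1)) * (1 - Sum(p_i*q_i) / Var_total)
= (9/8) * (1 - 2.0534/5.71)
= 1.125 * 0.6404
KR-20 = 0.7204

0.7204


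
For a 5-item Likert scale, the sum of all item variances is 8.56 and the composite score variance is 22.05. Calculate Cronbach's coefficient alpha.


alpha = (k/(k-1)) * (1 - sum(si^2)/s_total^2)
= (5/4) * (1 - 8.56/22.05)
alpha = 0.7647

0.7647


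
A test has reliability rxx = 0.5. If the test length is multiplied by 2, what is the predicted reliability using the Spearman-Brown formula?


r_new = (n * rxx) / (1 + (n-1) * rxx)
r_new = (2 * 0.5) / (1 + 1 * 0.5)
r_new = 1.0 / 1.5
r_new = 0.6667

0.6667


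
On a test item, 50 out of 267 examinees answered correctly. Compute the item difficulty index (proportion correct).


Item difficulty p = number correct / total examinees
p = 50 / 267
p = 0.1873

0.1873


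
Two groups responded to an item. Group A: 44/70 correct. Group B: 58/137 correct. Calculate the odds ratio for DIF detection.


Odds_A = 44/26 = 1.6923
Odds_B = 58/79 = 0.7342
OR = Odds_A / Odds_B = 1.6923 / 0.7342
Exactly, OR = (44 * 79) / (26 * 58) = 3476 / 1508
OR = 2.305

2.305


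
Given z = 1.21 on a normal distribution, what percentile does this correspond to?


CDF(z) = 0.5 * (1 + erf(z/sqrt(2)))
erf(0.8556) = 0.7737
CDF = 0.8869
Percentile rank = 0.8869 * 100 = 88.69

88.69


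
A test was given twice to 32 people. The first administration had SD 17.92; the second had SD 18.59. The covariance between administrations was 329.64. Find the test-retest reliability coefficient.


r = cov(X,Y) / (SD_X * SD_Y)
r = 329.64 / (17.92 * 18.59)
r = 329.64 / 333.1328
r = 0.9895

0.9895


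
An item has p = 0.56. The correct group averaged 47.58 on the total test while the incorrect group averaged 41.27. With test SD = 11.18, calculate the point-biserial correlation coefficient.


q = 1 - p = 0.44
rpb = ((M1 - M0) / SD) * sqrt(p * q)
rpb = ((47.58 - 41.27) / 11.18) * sqrt(0.56 * 0.44)
rpb = 0.2802

0.2802


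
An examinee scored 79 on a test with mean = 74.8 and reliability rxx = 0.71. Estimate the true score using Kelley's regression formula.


T_est = rxx * X + (1 - rxx) * mean
T_est = 0.71 * 79 + 0.29 * 74.8
T_est = 56.09 + 21.692
T_est = 77.782

77.782


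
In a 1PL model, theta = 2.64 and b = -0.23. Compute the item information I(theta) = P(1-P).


P = 1/(1+exp(-(2.64--0.23))) = 0.9463
I = P*(1-P) = 0.9463 * 0.0537
I = 0.0508

0.0508


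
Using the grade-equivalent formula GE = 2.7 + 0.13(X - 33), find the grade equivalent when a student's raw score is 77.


raw - median = 77 - 33 = 44
slope * diff = 0.13 * 44 = 5.72
GE = 2.7 + 5.72
GE = 8.42

8.42


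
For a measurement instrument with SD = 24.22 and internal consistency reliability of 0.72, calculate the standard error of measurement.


SEM = SD * sqrt(1 - rxx)
SEM = 24.22 * sqrt(1 - 0.72)
SEM = 24.22 * sqrt(0.28) = 24.22 * 0.52915
SEM = 12.816

12.816


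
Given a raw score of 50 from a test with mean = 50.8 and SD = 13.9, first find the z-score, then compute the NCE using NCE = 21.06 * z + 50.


z = (X - mean) / SD = (50 - 50.8) / 13.9
z = -0.8 / 13.9
z = -0.0576
NCE = NCE = 21.06z + 50
Carry z at full precision (z = -0.8 / 13.9) into the conversion:
NCE = 21.06 * (-0.8 / 13.9) + 50 = -16.848 / 13.9 + 50
NCE = -1.2121 + 50
NCE = 48.7879

48.7879


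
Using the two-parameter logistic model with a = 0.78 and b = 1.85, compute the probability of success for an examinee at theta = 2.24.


a*(theta - b) = 0.78 * (2.24 - 1.85) = 0.3042
exp(-0.3042) = 0.7377
P = 1 / (1 + 0.7377)
P = 0.5755

0.5755


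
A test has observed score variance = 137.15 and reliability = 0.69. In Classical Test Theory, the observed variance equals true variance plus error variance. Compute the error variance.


var_true = rxx * var_obs = 0.69 * 137.15 = 94.6335
var_error = var_obs - var_true
var_error = 137.15 - 94.6335
var_error = 42.5165

42.5165


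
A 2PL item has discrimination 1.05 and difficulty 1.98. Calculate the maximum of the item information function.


For 2PL, max info at theta = b = 1.98
I_max = a^2 / 4 = 1.05^2 / 4
= 1.1025 / 4
I_max = 0.2756

0.2756


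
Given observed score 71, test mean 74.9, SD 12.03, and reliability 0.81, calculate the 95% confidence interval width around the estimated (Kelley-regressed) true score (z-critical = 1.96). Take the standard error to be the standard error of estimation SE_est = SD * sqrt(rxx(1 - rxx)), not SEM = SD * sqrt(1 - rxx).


True score estimate = 0.81*71 + 0.19*74.9 = 71.741
SE_est = SD * sqrt(rxx * (1 - rxx)) = 12.03 * sqrt(0.81 * 0.19) = 12.03 * sqrt(0.1539) = 4.71938
CI = T_est +/- z * SE_est, so width = 2 * z * SE_est = 2 * 1.96 * 4.71938
Width = 18.5

18.5


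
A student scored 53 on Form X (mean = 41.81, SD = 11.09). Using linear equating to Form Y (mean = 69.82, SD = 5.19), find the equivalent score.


slope = SD_Y / SD_X = 5.19 / 11.09 ~ 0.468
intercept = mean_Y - slope * mean_X = 69.82 - (5.19 / 11.09) * 41.81 ~ 50.2534
Y = slope * X + intercept. To avoid rounding drift from the rounded slope/intercept, evaluate the equivalent form Y = mean_Y + SD_Y * (X - mean_X) / SD_X at full precision:
Y = 69.82 + 5.19 * (53 - 41.81) / 11.09
Y = 69.82 + 5.19 * 11.19 / 11.09
Y = 69.82 + 58.0761 / 11.09
Y = 69.82 + 5.2368
Y = 75.0568

75.0568


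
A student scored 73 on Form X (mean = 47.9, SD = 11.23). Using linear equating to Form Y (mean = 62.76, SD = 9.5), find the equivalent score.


slope = SD_Y / SD_X = 9.5 / 11.23 ~ 0.8459
intercept = mean_Y - slope * mean_X = 62.76 - (9.5 / 11.23) * 47.9 ~ 22.2391
Y = slope * X + intercept. To avoid rounding drift from the rounded slope/intercept, evaluate the equivalent form Y = mean_Y + SD_Y * (X - mean_X) / SD_X at full precision:
Y = 62.76 + 9.5 * (73 - 47.9) / 11.23
Y = 62.76 + 9.5 * 25.1 / 11.23
Y = 62.76 + 238.45 / 11.23
Y = 62.76 + 21.2333
Y = 83.9933

83.9933


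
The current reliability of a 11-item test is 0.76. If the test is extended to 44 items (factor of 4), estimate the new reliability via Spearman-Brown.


r_new = (n * rxx) / (1 + (n-1) * rxx)
r_new = (4 * 0.76) / (1 + 3 * 0.76)
r_new = 3.04 / 3.28
r_new = 0.9268

0.9268


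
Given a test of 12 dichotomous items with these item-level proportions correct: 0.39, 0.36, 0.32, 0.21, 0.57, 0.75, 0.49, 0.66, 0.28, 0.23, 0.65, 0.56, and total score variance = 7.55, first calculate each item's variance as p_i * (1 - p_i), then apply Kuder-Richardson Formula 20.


For each item, compute p_i * q_i:
  Item 1: 0.39 * 0.61 = 0.2379
  Item 2: 0.36 * 0.64 = 0.2304
  Item 3: 0.32 * 0.68 = 0.2176
  Item 4: 0.21 * 0.79 = 0.1659
  Item 5: 0.57 * 0.43 = 0.2451
  Item 6: 0.75 * 0.25 = 0.1875
  Item 7: 0.49 * 0.51 = 0.2499
  Item 8: 0.66 * 0.34 = 0.2244
  Item 9: 0.28 * 0.72 = 0.2016
  Item 10: 0.23 * 0.77 = 0.1771
  Item 11: 0.65 * 0.35 = 0.2275
  Item 12: 0.56 * 0.44 = 0.2464
Sum(p_i * q_i) = 0.2379 + 0.2304 + 0.2176 + 0.1659 + 0.2451 + 0.1875 + 0.2499 + 0.2244 + 0.2016 + 0.1771 + 0.2275 + 0.2464 = 2.6113
KR-20 = (k/(k-1)) * (1 - Sum(p_i*q_i) / Var_total)
= (12/11) * (1 - 2.6113/7.55)
= 1.0909 * 0.6541
KR-20 = 0.7136

0.7136


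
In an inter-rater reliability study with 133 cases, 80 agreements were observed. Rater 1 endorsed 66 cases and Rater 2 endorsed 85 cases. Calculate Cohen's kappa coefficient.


P_o = 80/133 = 0.601504
P_e = (66*85 + 67*48) / 17689 = 0.498954
kappa = (P_o - P_e) / (1 - P_e)
kappa = (0.601504 - 0.498954) / (1 - 0.498954)
kappa = 0.2047

0.2047


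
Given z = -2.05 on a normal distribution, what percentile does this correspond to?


CDF(z) = 0.5 * (1 + erf(z/sqrt(2)))
erf(-1.4496) = -0.9596
CDF = 0.0202
Percentile rank = 0.0202 * 100 = 2.02

2.02


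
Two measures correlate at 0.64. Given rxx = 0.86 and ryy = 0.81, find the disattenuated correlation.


r_corrected = rxy / sqrt(rxx * ryy)
= 0.64 / sqrt(0.86 * 0.81)
= 0.64 / sqrt(0.6966)
= 0.64 / 0.834626
r_corrected = 0.7668

0.7668


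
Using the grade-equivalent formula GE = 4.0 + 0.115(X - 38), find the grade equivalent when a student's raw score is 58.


raw - median = 58 - 38 = 20
slope * diff = 0.115 * 20 = 2.3
GE = 4.0 + 2.3
GE = 6.3

6.3


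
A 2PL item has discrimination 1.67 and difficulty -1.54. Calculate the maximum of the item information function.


For 2PL, max info at theta = b = -1.54
I_max = a^2 / 4 = 1.67^2 / 4
= 2.7889 / 4
I_max = 0.6972

0.6972


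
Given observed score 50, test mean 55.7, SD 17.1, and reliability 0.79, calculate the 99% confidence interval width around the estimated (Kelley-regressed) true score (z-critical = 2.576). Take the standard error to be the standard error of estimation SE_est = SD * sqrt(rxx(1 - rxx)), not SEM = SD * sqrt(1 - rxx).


True score estimate = 0.79*50 + 0.21*55.7 = 51.197
SE_est = SD * sqrt(rxx * (1 - rxx)) = 17.1 * sqrt(0.79 * 0.21) = 17.1 * sqrt(0.1659) = 6.964971
CI = T_est +/- z * SE_est, so width = 2 * z * SE_est = 2 * 2.576 * 6.964971
Width = 35.8835

35.8835


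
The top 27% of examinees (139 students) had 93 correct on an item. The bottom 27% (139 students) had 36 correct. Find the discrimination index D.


p_upper = 93/139 = 0.6691
p_lower = 36/139 = 0.259
D = 0.6691 - 0.259 = 0.4101

0.4101


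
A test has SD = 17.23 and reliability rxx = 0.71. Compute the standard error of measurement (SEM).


SEM = SD * sqrt(1 - rxx)
SEM = 17.23 * sqrt(1 - 0.71)
SEM = 17.23 * sqrt(0.29) = 17.23 * 0.538516
SEM = 9.2786

9.2786


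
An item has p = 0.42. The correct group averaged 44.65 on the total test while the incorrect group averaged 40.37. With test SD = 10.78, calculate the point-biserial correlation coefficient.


q = 1 - p = 0.58
rpb = ((M1 - M0) / SD) * sqrt(p * q)
rpb = ((44.65 - 40.37) / 10.78) * sqrt(0.42 * 0.58)
rpb = 0.196

0.196


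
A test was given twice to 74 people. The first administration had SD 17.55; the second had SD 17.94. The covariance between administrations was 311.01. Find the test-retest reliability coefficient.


r = cov(X,Y) / (SD_X * SD_Y)
r = 311.01 / (17.55 * 17.94)
r = 311.01 / 314.847
r = 0.9878

0.9878


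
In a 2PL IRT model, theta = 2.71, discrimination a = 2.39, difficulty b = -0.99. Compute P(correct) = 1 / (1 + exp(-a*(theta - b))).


a*(theta - b) = 2.39 * (2.71 - -0.99) = 8.843
exp(-8.843) = 0.0001
P = 1 / (1 + 0.0001)
P = 0.9999

0.9999


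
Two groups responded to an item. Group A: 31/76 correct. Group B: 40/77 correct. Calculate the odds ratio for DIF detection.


Odds_A = 31/45 = 0.6889
Odds_B = 40/37 = 1.0811
OR = Odds_A / Odds_B = 0.6889 / 1.0811
Exactly, OR = (31 * 37) / (45 * 40) = 1147 / 1800
OR = 0.6372

0.6372


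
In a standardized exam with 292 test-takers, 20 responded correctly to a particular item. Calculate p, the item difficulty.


Item difficulty p = number correct / total examinees
p = 20 / 292
p = 0.0685

0.0685


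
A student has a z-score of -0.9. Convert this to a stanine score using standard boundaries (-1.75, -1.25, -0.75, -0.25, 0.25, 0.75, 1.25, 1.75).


Stanine boundaries: [-1.75, -1.25, -0.75, -0.25, 0.25, 0.75, 1.25, 1.75]
z = -0.9
Check each boundary:
  z >= -1.75 -> could be stanine 2
  z >= -1.25 -> could be stanine 3
  z < -0.75
  z < -0.25
  z < 0.25
  z < 0.75
  z < 1.25
  z < 1.75
Highest qualifying boundary gives stanine = 3

3


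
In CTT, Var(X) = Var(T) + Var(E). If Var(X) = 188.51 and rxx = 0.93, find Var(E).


var_true = rxx * var_obs = 0.93 * 188.51 = 175.3143
var_error = var_obs - var_true
var_error = 188.51 - 175.3143
var_error = 13.1957

13.1957


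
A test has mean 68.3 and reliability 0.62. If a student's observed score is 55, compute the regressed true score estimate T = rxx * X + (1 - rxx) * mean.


T_est = rxx * X + (1 - rxx) * mean
T_est = 0.62 * 55 + 0.38 * 68.3
T_est = 34.1 + 25.954
T_est = 60.054

60.054


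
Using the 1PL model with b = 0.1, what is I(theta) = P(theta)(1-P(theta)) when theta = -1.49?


P = 1/(1+exp(-(-1.49-0.1))) = 0.1694
I = P*(1-P) = 0.1694 * 0.8306
I = 0.1407

0.1407


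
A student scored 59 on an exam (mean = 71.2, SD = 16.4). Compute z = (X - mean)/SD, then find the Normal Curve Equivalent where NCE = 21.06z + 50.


z = (X - mean) / SD = (59 - 71.2) / 16.4
z = -12.2 / 16.4
z = -0.7439
NCE = NCE = 21.06z + 50
Carry z at full precision (z = -12.2 / 16.4) into the conversion:
NCE = 21.06 * (-12.2 / 16.4) + 50 = -256.932 / 16.4 + 50
NCE = -15.6666 + 50
NCE = 34.3334

34.3334


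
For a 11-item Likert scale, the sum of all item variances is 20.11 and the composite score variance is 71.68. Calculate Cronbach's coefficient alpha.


alpha = (k/(k-1)) * (1 - sum(si^2)/s_total^2)
= (11/10) * (1 - 20.11/71.68)
alpha = 0.7914

0.7914


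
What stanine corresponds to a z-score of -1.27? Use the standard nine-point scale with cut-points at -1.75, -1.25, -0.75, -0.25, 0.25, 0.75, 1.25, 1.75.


Stanine boundaries: [-1.75, -1.25, -0.75, -0.25, 0.25, 0.75, 1.25, 1.75]
z = -1.27
Check each boundary:
  z >= -1.75 -> could be stanine 2
  z < -1.25
  z < -0.75
  z < -0.25
  z < 0.25
  z < 0.75
  z < 1.25
  z < 1.75
Highest qualifying boundary gives stanine = 2

2


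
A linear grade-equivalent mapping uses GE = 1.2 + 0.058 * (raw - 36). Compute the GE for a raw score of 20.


raw - median = 20 - 36 = -16
slope * diff = 0.058 * -16 = -0.928
GE = 1.2 + -0.928
GE = 0.272

0.272


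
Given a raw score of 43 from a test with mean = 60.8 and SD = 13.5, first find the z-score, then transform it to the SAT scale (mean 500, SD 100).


z = (X - mean) / SD = (43 - 60.8) / 13.5
z = -17.8 / 13.5
z = -1.3185
SAT-scale = SAT = 500 + 100z
Carry z at full precision (z = -17.8 / 13.5) into the conversion:
SAT-scale = 500 + 100 * (-17.8 / 13.5) = 500 + -1780 / 13.5
SAT-scale = 500 + -131.8519
SAT-scale = 368.1481

368.1481


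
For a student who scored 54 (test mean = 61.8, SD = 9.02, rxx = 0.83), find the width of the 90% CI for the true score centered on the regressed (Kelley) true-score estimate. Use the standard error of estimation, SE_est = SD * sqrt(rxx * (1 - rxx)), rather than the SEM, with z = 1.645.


True score estimate = 0.83*54 + 0.17*61.8 = 55.326
SE_est = SD * sqrt(rxx * (1 - rxx)) = 9.02 * sqrt(0.83 * 0.17) = 9.02 * sqrt(0.1411) = 3.388208
CI = T_est +/- z * SE_est, so width = 2 * z * SE_est = 2 * 1.645 * 3.388208
Width = 11.1472

11.1472


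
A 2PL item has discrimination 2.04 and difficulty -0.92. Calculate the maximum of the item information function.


For 2PL, max info at theta = b = -0.92
I_max = a^2 / 4 = 2.04^2 / 4
= 4.1616 / 4
I_max = 1.0404

1.0404


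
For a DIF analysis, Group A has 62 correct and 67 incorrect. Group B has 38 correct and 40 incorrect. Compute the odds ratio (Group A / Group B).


Odds_A = 62/67 = 0.9254
Odds_B = 38/40 = 0.95
OR = Odds_A / Odds_B = 0.9254 / 0.95
Exactly, OR = (62 * 40) / (67 * 38) = 2480 / 2546
OR = 0.9741

0.9741


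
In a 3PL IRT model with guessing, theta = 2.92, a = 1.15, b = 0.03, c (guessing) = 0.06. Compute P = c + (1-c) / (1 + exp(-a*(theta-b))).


logit = 1.15*(2.92 - 0.03) = 3.3235
P* = 1/(1 + exp(-3.3235)) = 0.9652
P = 0.06 + (1 - 0.06) * 0.9652
P = 0.9673

0.9673


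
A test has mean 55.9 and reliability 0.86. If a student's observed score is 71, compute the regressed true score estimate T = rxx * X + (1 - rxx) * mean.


T_est = rxx * X + (1 - rxx) * mean
T_est = 0.86 * 71 + 0.14 * 55.9
T_est = 61.06 + 7.826
T_est = 68.886

68.886


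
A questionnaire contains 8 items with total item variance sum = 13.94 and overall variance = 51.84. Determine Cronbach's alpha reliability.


alpha = (k/(k-1)) * (1 - sum(si^2)/s_total^2)
= (8/7) * (1 - 13.94/51.84)
alpha = 0.8355

0.8355


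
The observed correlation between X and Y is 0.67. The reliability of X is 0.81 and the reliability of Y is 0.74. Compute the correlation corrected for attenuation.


r_corrected = rxy / sqrt(rxx * ryy)
= 0.67 / sqrt(0.81 * 0.74)
= 0.67 / sqrt(0.5994)
= 0.67 / 0.774209
r_corrected = 0.8654

0.8654


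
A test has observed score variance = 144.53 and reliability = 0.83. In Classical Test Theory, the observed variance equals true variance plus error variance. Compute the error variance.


var_true = rxx * var_obs = 0.83 * 144.53 = 119.9599
var_error = var_obs - var_true
var_error = 144.53 - 119.9599
var_error = 24.5701

24.5701


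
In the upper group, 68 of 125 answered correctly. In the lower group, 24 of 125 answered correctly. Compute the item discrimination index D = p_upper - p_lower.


p_upper = 68/125 = 0.544
p_lower = 24/125 = 0.192
D = 0.544 - 0.192 = 0.352

0.352


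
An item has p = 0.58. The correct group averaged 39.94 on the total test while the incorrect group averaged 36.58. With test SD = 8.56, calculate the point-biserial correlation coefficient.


q = 1 - p = 0.42
rpb = ((M1 - M0) / SD) * sqrt(p * q)
rpb = ((39.94 - 36.58) / 8.56) * sqrt(0.58 * 0.42)
rpb = 0.1937

0.1937


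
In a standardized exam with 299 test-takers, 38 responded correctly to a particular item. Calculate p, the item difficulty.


Item difficulty p = number correct / total examinees
p = 38 / 299
p = 0.1271

0.1271


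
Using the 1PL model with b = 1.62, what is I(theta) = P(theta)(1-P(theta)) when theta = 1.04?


P = 1/(1+exp(-(1.04-1.62))) = 0.3589
I = P*(1-P) = 0.3589 * 0.6411
I = 0.2301

0.2301


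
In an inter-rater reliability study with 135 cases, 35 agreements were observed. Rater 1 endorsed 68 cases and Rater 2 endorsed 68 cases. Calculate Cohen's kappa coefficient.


P_o = 35/135 = 0.259259
P_e = (68*68 + 67*67) / 18225 = 0.500027
kappa = (P_o - P_e) / (1 - P_e)
kappa = (0.259259 - 0.500027) / (1 - 0.500027)
kappa = -0.4816

-0.4816


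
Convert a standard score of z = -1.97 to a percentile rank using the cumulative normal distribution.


CDF(z) = 0.5 * (1 + erf(z/sqrt(2)))
erf(-1.393) = -0.9512
CDF = 0.0244
Percentile rank = 0.0244 * 100 = 2.44

2.44


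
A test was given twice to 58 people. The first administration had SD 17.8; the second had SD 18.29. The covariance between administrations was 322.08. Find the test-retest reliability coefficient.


r = cov(X,Y) / (SD_X * SD_Y)
r = 322.08 / (17.8 * 18.29)
r = 322.08 / 325.562
r = 0.9893

0.9893


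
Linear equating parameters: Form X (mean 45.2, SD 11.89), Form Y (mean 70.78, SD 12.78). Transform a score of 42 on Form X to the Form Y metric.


slope = SD_Y / SD_X = 12.78 / 11.89 ~ 1.0749
intercept = mean_Y - slope * mean_X = 70.78 - (12.78 / 11.89) * 45.2 ~ 22.1967
Y = slope * X + intercept. To avoid rounding drift from the rounded slope/intercept, evaluate the equivalent form Y = mean_Y + SD_Y * (X - mean_X) / SD_X at full precision:
Y = 70.78 + 12.78 * (42 - 45.2) / 11.89
Y = 70.78 - 12.78 * 3.2 / 11.89
Y = 70.78 - 40.896 / 11.89
Y = 70.78 - 3.4395
Y = 67.3405

67.3405


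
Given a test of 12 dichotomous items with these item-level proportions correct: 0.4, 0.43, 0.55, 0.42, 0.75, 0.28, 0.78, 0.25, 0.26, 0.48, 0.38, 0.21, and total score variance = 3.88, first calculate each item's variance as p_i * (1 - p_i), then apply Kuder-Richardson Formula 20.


For each item, compute p_i * q_i:
  Item 1: 0.4 * 0.6 = 0.24
  Item 2: 0.43 * 0.57 = 0.2451
  Item 3: 0.55 * 0.45 = 0.2475
  Item 4: 0.42 * 0.58 = 0.2436
  Item 5: 0.75 * 0.25 = 0.1875
  Item 6: 0.28 * 0.72 = 0.2016
  Item 7: 0.78 * 0.22 = 0.1716
  Item 8: 0.25 * 0.75 = 0.1875
  Item 9: 0.26 * 0.74 = 0.1924
  Item 10: 0.48 * 0.52 = 0.2496
  Item 11: 0.38 * 0.62 = 0.2356
  Item 12: 0.21 * 0.79 = 0.1659
Sum(p_i * q_i) = 0.24 + 0.2451 + 0.2475 + 0.2436 + 0.1875 + 0.2016 + 0.1716 + 0.1875 + 0.1924 + 0.2496 + 0.2356 + 0.1659 = 2.5679
KR-20 = (k/(k-1)) * (1 - Sum(p_i*q_i) / Var_total)
= (12/11) * (1 - 2.5679/3.88)
= 1.0909 * 0.3382
KR-20 = 0.3689

0.3689


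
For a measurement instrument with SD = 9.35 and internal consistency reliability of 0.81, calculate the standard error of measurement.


SEM = SD * sqrt(1 - rxx)
SEM = 9.35 * sqrt(1 - 0.81)
SEM = 9.35 * sqrt(0.19) = 9.35 * 0.43589
SEM = 4.0756

4.0756


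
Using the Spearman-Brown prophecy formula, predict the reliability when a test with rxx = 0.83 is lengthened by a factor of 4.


r_new = (n * rxx) / (1 + (n-1) * rxx)
r_new = (4 * 0.83) / (1 + 3 * 0.83)
r_new = 3.32 / 3.49
r_new = 0.9513

0.9513


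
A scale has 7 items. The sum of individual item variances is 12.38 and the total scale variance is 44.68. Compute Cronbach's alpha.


alpha = (k/(k-1)) * (1 - sum(si^2)/s_total^2)
= (7/6) * (1 - 12.38/44.68)
alpha = 0.8434

0.8434


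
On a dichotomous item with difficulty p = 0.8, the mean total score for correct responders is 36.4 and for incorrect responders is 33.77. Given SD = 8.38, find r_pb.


q = 1 - p = 0.2
rpb = ((M1 - M0) / SD) * sqrt(p * q)
rpb = ((36.4 - 33.77) / 8.38) * sqrt(0.8 * 0.2)
rpb = 0.1255

0.1255


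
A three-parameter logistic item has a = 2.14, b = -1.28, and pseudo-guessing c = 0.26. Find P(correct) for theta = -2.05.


logit = 2.14*(-2.05 - -1.28) = -1.6478
P* = 1/(1 + exp(--1.6478)) = 0.1614
P = 0.26 + (1 - 0.26) * 0.1614
P = 0.3794

0.3794


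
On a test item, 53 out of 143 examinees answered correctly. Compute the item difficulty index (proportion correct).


Item difficulty p = number correct / total examinees
p = 53 / 143
p = 0.3706

0.3706


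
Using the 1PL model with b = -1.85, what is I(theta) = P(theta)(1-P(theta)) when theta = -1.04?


P = 1/(1+exp(-(-1.04--1.85))) = 0.6921
I = P*(1-P) = 0.6921 * 0.3079
I = 0.2131

0.2131


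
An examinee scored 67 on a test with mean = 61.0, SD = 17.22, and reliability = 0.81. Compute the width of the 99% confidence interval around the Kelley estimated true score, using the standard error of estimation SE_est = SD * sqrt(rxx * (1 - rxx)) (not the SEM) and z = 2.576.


True score estimate = 0.81*67 + 0.19*61.0 = 65.86
SE_est = SD * sqrt(rxx * (1 - rxx)) = 17.22 * sqrt(0.81 * 0.19) = 17.22 * sqrt(0.1539) = 6.755422
CI = T_est +/- z * SE_est, so width = 2 * z * SE_est = 2 * 2.576 * 6.755422
Width = 34.8039

34.8039


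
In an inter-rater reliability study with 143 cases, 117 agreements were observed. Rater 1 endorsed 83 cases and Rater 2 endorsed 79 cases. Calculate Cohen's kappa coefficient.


P_o = 117/143 = 0.818182
P_e = (83*79 + 60*64) / 20449 = 0.508436
kappa = (P_o - P_e) / (1 - P_e)
kappa = (0.818182 - 0.508436) / (1 - 0.508436)
kappa = 0.6301

0.6301


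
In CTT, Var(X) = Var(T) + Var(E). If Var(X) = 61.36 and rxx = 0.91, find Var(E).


var_true = rxx * var_obs = 0.91 * 61.36 = 55.8376
var_error = var_obs - var_true
var_error = 61.36 - 55.8376
var_error = 5.5224

5.5224


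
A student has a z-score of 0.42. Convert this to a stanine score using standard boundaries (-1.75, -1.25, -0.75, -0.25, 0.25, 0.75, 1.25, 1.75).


Stanine boundaries: [-1.75, -1.25, -0.75, -0.25, 0.25, 0.75, 1.25, 1.75]
z = 0.42
Check each boundary:
  z >= -1.75 -> could be stanine 2
  z >= -1.25 -> could be stanine 3
  z >= -0.75 -> could be stanine 4
  z >= -0.25 -> could be stanine 5
  z >= 0.25 -> could be stanine 6
  z < 0.75
  z < 1.25
  z < 1.75
Highest qualifying boundary gives stanine = 6

6


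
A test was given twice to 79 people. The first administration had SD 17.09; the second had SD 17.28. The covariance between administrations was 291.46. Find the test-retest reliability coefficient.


r = cov(X,Y) / (SD_X * SD_Y)
r = 291.46 / (17.09 * 17.28)
r = 291.46 / 295.3152
r = 0.9869

0.9869
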